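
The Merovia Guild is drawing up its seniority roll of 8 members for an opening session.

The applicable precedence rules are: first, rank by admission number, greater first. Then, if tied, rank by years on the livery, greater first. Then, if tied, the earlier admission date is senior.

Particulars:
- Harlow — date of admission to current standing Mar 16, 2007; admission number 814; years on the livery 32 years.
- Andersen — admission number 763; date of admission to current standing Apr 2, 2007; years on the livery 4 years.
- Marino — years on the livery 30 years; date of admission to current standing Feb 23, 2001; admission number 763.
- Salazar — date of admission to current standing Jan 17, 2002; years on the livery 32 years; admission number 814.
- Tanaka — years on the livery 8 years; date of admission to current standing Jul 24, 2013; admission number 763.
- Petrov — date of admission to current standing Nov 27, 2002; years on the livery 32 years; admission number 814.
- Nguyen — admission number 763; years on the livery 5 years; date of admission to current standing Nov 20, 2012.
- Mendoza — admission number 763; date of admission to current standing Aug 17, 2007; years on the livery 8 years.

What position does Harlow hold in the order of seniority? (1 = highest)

By admission number (higher first): Salazar, Petrov and Harlow (each 814); then Marino, Mendoza, Tanaka, Nguyen and Andersen (each 763).
Salazar, Petrov and Harlow all have years on the livery 32 years, so the next rule applies.
Among Salazar, Petrov and Harlow, by date of admission to current standing (earlier first): Salazar (Jan 17, 2002) before Petrov (Nov 27, 2002) before Harlow (Mar 16, 2007).
Among Marino, Mendoza, Tanaka, Nguyen and Andersen, by years on the livery (higher first): Marino (30 years) before Mendoza and Tanaka (8 years) before Nguyen (5 years) before Andersen (4 years).
Among Mendoza and Tanaka, by date of admission to current standing (earlier first): Mendoza (Aug 17, 2007) before Tanaka (Jul 24, 2013).
Order: Salazar, Petrov, Harlow, Marino, Mendoza, Tanaka, Nguyen, Andersen. So position 3.

3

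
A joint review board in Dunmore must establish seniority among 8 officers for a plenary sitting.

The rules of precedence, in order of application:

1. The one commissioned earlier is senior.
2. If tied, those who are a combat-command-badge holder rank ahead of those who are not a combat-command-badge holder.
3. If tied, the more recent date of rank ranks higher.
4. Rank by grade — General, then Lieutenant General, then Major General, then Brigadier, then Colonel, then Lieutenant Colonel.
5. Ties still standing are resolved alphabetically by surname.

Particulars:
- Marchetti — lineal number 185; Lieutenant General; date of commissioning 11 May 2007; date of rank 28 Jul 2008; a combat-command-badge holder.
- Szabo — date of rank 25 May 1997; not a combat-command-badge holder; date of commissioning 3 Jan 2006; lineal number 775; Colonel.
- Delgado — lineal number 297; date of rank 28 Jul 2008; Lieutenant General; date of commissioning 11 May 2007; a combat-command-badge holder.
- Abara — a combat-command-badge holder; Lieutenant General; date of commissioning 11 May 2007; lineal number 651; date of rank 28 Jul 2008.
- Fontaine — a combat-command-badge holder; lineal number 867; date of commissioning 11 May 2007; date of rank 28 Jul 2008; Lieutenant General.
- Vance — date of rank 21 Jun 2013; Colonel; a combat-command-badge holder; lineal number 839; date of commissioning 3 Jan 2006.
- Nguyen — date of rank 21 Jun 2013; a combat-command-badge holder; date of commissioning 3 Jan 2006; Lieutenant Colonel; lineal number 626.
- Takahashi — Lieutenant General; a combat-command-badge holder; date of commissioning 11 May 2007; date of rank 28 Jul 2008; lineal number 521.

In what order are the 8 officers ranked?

By date of commissioning (earlier first): Vance, Nguyen and Szabo (each 3 Jan 2006); then Abara, Delgado, Fontaine, Marchetti and Takahashi (each 11 May 2007).
Among Vance, Nguyen and Szabo, a combat-command-badge holder before not a combat-command-badge holder: Vance and Nguyen (a combat-command-badge holder) before Szabo (not a combat-command-badge holder).
Vance and Nguyen both have date of rank 21 Jun 2013, so the next rule applies.
Among Vance and Nguyen, by grade: Vance (Colonel) before Nguyen (Lieutenant Colonel).
Abara, Delgado, Fontaine, Marchetti and Takahashi are each a combat-command-badge holder, so the next rule applies.
Abara, Delgado, Fontaine, Marchetti and Takahashi all have date of rank 28 Jul 2008, so the next rule applies.
Abara, Delgado, Fontaine, Marchetti and Takahashi are each Lieutenant General, so the next rule applies.
Among Abara, Delgado, Fontaine, Marchetti and Takahashi, alphabetically by surname: Abara before Delgado before Fontaine before Marchetti before Takahashi.
Full order: Vance, Nguyen, Szabo, Abara, Delgado, Fontaine, Marchetti, Takahashi.

Vance, Nguyen, Szabo, Abara, Delgado, Fontaine, Marchetti, Takahashi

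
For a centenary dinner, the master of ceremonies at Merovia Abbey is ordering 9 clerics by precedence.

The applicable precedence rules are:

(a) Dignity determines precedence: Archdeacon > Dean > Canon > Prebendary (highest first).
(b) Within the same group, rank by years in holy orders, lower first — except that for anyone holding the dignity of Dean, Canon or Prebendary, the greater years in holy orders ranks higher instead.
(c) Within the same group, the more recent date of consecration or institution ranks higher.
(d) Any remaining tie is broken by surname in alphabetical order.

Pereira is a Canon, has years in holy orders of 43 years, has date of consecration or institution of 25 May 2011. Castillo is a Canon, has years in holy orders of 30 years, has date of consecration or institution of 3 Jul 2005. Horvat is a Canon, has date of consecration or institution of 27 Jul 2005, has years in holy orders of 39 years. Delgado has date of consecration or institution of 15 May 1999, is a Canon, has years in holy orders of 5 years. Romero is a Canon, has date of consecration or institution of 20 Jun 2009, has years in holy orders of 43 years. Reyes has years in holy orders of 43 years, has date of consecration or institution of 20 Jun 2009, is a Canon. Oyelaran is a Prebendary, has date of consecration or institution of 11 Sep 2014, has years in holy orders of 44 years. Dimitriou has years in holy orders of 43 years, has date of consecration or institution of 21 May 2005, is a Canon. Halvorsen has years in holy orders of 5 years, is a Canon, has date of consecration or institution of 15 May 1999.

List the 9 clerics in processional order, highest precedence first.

Pereira, Reyes, Romero, Dimitriou, Horvat, Castillo, Delgado, Halvorsen, Oyelaran

By dignity: Pereira, Reyes, Romero, Dimitriou, Horvat, Castillo, Delgado and Halvorsen (Canon); then Oyelaran (Prebendary).
Among Pereira, Reyes, Romero, Dimitriou, Horvat, Castillo, Delgado and Halvorsen, by years in holy orders (higher first) (reversed rule for this group): Pereira, Reyes, Romero and Dimitriou (43 years) before Horvat (39 years) before Castillo (30 years) before Delgado and Halvorsen (5 years).
Among Pereira, Reyes, Romero and Dimitriou, by date of consecration or institution (later first): Pereira (25 May 2011) before Reyes and Romero (20 Jun 2009) before Dimitriou (21 May 2005).
Among Reyes and Romero, alphabetically by surname: Reyes before Romero.
Delgado and Halvorsen both have date of consecration or institution 15 May 1999, so the next rule applies.
Among Delgado and Halvorsen, alphabetically by surname: Delgado before Halvorsen.
Full order: Pereira, Reyes, Romero, Dimitriou, Horvat, Castillo, Delgado, Halvorsen, Oyelaran.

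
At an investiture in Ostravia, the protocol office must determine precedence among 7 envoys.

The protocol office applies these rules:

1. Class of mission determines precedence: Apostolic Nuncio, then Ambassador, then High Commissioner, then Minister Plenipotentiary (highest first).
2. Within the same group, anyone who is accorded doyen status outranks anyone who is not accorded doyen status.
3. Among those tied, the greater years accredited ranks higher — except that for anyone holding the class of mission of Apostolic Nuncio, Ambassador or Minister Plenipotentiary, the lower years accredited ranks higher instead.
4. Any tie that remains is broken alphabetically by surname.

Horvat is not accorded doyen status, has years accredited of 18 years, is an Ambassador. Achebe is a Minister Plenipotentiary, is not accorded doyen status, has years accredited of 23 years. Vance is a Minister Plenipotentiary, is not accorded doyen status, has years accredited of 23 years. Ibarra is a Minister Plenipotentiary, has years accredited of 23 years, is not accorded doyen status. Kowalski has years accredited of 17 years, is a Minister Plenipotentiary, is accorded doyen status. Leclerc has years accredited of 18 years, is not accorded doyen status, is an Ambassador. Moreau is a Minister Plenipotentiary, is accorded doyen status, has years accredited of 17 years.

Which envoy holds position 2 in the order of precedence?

Leclerc

By class of mission: Horvat and Leclerc (Ambassador); then Kowalski, Moreau, Achebe, Ibarra and Vance (Minister Plenipotentiary).
Horvat and Leclerc are each not accorded doyen status, so the next rule applies.
Horvat and Leclerc both have years accredited 18 years, so the next rule applies.
Among Horvat and Leclerc, alphabetically by surname: Horvat before Leclerc.
Among Kowalski, Moreau, Achebe, Ibarra and Vance, accorded doyen status before not accorded doyen status: Kowalski and Moreau (accorded doyen status) before Achebe, Ibarra and Vance (not accorded doyen status).
Kowalski and Moreau both have years accredited 17 years, so the next rule applies.
Among Kowalski and Moreau, alphabetically by surname: Kowalski before Moreau.
Achebe, Ibarra and Vance all have years accredited 23 years, so the next rule applies.
Among Achebe, Ibarra and Vance, alphabetically by surname: Achebe before Ibarra before Vance.
Order: Horvat, Leclerc, Kowalski, Moreau, Achebe, Ibarra, Vance.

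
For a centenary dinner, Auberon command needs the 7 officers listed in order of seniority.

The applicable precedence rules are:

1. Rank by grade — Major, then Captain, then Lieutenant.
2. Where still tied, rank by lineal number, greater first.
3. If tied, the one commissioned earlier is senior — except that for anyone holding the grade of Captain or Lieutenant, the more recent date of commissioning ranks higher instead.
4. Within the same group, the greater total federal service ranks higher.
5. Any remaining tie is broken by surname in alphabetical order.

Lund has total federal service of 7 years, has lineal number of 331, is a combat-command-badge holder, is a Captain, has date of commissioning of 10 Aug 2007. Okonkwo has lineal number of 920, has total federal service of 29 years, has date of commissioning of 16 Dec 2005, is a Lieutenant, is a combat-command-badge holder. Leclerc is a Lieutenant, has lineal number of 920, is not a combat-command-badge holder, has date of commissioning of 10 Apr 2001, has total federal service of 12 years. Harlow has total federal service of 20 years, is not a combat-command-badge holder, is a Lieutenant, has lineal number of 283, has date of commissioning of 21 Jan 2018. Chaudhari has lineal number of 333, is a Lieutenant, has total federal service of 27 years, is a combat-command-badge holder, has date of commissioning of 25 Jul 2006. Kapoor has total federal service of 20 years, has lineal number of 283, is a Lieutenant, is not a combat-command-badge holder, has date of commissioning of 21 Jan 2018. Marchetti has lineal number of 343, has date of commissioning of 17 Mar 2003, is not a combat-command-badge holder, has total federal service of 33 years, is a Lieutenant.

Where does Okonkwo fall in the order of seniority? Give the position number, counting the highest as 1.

By grade: Lund (Captain); then Okonkwo, Leclerc, Marchetti, Chaudhari, Harlow and Kapoor (Lieutenant).
Among Okonkwo, Leclerc, Marchetti, Chaudhari, Harlow and Kapoor, by lineal number (higher first): Okonkwo and Leclerc (920) before Marchetti (343) before Chaudhari (333) before Harlow and Kapoor (283).
Among Okonkwo and Leclerc, by date of commissioning (later first) (reversed rule for this group): Okonkwo (16 Dec 2005) before Leclerc (10 Apr 2001).
Harlow and Kapoor both have date of commissioning 21 Jan 2018, so the next rule applies.
Harlow and Kapoor both have total federal service 20 years, so the next rule applies.
Among Harlow and Kapoor, alphabetically by surname: Harlow before Kapoor.
Order: Lund, Okonkwo, Leclerc, Marchetti, Chaudhari, Harlow, Kapoor. So position 2.

2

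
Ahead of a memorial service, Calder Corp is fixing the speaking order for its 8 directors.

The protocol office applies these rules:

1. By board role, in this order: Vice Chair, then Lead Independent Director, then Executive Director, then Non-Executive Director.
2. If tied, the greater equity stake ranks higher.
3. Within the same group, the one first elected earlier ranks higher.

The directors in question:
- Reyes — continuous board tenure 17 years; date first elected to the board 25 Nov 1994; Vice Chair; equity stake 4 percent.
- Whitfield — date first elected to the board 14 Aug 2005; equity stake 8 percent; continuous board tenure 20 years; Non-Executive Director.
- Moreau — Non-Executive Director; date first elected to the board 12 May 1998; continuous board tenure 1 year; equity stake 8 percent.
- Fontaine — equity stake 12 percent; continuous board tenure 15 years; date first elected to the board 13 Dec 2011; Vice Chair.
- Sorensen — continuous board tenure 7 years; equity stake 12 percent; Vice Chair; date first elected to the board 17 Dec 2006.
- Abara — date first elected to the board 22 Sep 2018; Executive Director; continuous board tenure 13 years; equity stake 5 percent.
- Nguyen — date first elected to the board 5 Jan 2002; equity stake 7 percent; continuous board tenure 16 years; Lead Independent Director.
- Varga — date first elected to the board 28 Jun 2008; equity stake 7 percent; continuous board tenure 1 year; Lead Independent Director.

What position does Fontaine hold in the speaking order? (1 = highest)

By board role: Sorensen, Fontaine and Reyes (Vice Chair); then Nguyen and Varga (Lead Independent Director); then Abara (Executive Director); then Moreau and Whitfield (Non-Executive Director).
Among Sorensen, Fontaine and Reyes, by equity stake (higher first): Sorensen and Fontaine (12 percent) before Reyes (4 percent).
Among Sorensen and Fontaine, by date first elected to the board (earlier first): Sorensen (17 Dec 2006) before Fontaine (13 Dec 2011).
Nguyen and Varga both have equity stake 7 percent, so the next rule applies.
Among Nguyen and Varga, by date first elected to the board (earlier first): Nguyen (5 Jan 2002) before Varga (28 Jun 2008).
Moreau and Whitfield both have equity stake 8 percent, so the next rule applies.
Among Moreau and Whitfield, by date first elected to the board (earlier first): Moreau (12 May 1998) before Whitfield (14 Aug 2005).
Order: Sorensen, Fontaine, Reyes, Nguyen, Varga, Abara, Moreau, Whitfield. So position 2.

2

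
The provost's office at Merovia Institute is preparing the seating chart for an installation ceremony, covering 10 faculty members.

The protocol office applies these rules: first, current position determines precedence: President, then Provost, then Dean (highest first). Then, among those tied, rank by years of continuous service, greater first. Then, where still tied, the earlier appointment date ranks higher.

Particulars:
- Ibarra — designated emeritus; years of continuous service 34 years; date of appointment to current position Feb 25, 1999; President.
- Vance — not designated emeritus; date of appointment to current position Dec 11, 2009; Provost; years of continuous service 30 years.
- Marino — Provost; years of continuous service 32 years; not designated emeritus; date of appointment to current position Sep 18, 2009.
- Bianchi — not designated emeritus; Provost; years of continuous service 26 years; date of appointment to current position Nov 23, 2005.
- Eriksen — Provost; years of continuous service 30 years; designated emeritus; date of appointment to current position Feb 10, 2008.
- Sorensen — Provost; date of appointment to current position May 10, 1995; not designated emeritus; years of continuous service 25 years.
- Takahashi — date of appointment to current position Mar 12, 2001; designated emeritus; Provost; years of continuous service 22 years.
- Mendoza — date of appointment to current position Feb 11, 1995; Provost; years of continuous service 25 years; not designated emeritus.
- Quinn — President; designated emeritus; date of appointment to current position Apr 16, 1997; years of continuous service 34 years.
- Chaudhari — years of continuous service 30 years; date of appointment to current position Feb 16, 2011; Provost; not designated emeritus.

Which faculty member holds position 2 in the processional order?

By current position: Quinn and Ibarra (President); then Marino, Eriksen, Vance, Chaudhari, Bianchi, Mendoza, Sorensen and Takahashi (Provost).
Quinn and Ibarra both have years of continuous service 34 years, so the next rule applies.
Among Quinn and Ibarra, by date of appointment to current position (earlier first): Quinn (Apr 16, 1997) before Ibarra (Feb 25, 1999).
Among Marino, Eriksen, Vance, Chaudhari, Bianchi, Mendoza, Sorensen and Takahashi, by years of continuous service (higher first): Marino (32 years) before Eriksen, Vance and Chaudhari (30 years) before Bianchi (26 years) before Mendoza and Sorensen (25 years) before Takahashi (22 years).
Among Eriksen, Vance and Chaudhari, by date of appointment to current position (earlier first): Eriksen (Feb 10, 2008) before Vance (Dec 11, 2009) before Chaudhari (Feb 16, 2011).
Among Mendoza and Sorensen, by date of appointment to current position (earlier first): Mendoza (Feb 11, 1995) before Sorensen (May 10, 1995).
Order: Quinn, Ibarra, Marino, Eriksen, Vance, Chaudhari, Bianchi, Mendoza, Sorensen, Takahashi.

Ibarra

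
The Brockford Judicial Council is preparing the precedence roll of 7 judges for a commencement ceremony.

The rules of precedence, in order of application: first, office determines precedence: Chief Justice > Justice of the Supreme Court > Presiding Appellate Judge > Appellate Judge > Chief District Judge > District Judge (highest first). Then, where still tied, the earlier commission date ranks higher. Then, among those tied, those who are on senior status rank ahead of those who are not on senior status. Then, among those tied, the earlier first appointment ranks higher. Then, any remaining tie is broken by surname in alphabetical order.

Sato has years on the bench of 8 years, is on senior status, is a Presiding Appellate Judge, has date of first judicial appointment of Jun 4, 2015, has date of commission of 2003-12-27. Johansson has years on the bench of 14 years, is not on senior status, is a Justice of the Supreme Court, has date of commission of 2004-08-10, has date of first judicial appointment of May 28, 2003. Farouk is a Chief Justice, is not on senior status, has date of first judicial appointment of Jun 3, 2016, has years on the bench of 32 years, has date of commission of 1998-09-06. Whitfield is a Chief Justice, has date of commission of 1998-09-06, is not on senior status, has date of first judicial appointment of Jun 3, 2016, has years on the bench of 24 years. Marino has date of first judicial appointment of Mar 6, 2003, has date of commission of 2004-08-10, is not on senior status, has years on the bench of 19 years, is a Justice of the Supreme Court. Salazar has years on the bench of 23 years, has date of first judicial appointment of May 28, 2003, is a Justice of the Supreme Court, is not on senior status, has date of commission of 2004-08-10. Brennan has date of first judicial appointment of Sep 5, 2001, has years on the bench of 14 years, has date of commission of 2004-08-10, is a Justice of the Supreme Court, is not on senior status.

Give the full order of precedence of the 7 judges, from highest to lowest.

Farouk, Whitfield, Brennan, Marino, Johansson, Salazar, Sato

By office: Farouk and Whitfield (Chief Justice); then Brennan, Marino, Johansson and Salazar (Justice of the Supreme Court); then Sato (Presiding Appellate Judge).
Farouk and Whitfield both have date of commission 1998-09-06, so the next rule applies.
Farouk and Whitfield are each not on senior status, so the next rule applies.
Farouk and Whitfield both have date of first judicial appointment Jun 3, 2016, so the next rule applies.
Among Farouk and Whitfield, alphabetically by surname: Farouk before Whitfield.
Brennan, Marino, Johansson and Salazar all have date of commission 2004-08-10, so the next rule applies.
Brennan, Marino, Johansson and Salazar are each not on senior status, so the next rule applies.
Among Brennan, Marino, Johansson and Salazar, by date of first judicial appointment (earlier first): Brennan (Sep 5, 2001) before Marino (Mar 6, 2003) before Johansson and Salazar (May 28, 2003).
Among Johansson and Salazar, alphabetically by surname: Johansson before Salazar.
Full order: Farouk, Whitfield, Brennan, Marino, Johansson, Salazar, Sato.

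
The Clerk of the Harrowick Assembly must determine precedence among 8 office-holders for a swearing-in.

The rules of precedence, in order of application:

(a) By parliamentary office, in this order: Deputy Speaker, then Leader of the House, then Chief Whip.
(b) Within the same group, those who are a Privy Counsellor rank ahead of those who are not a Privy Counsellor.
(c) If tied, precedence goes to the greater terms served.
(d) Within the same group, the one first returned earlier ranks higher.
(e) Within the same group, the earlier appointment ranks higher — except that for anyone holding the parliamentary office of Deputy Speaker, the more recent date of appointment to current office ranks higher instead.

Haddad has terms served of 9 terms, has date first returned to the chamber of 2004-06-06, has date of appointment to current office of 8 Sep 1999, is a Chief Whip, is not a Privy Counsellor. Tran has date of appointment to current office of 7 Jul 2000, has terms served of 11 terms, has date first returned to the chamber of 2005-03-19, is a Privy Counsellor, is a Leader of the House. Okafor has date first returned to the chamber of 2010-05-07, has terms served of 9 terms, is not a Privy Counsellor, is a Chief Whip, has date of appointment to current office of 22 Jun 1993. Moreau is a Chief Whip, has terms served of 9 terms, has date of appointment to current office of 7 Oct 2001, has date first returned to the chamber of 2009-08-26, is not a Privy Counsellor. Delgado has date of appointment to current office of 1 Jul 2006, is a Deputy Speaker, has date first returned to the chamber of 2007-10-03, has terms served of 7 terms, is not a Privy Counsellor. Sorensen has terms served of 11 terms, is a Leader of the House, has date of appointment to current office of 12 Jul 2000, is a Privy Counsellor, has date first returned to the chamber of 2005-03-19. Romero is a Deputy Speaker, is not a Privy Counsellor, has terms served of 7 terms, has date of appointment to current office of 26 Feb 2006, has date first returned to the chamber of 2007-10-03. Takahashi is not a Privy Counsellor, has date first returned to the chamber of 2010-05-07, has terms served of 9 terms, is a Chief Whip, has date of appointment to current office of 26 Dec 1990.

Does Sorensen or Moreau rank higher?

By parliamentary office: Delgado and Romero (Deputy Speaker); then Tran and Sorensen (Leader of the House); then Haddad, Moreau, Takahashi and Okafor (Chief Whip).
Delgado and Romero are each not a Privy Counsellor, so the next rule applies.
Delgado and Romero both have terms served 7 terms, so the next rule applies.
Delgado and Romero both have date first returned to the chamber 2007-10-03, so the next rule applies.
Among Delgado and Romero, by date of appointment to current office (later first) (reversed rule for this group): Delgado (1 Jul 2006) before Romero (26 Feb 2006).
Tran and Sorensen are each a Privy Counsellor, so the next rule applies.
Tran and Sorensen both have terms served 11 terms, so the next rule applies.
Tran and Sorensen both have date first returned to the chamber 2005-03-19, so the next rule applies.
Among Tran and Sorensen, by date of appointment to current office (earlier first): Tran (7 Jul 2000) before Sorensen (12 Jul 2000).
Haddad, Moreau, Takahashi and Okafor are each not a Privy Counsellor, so the next rule applies.
Haddad, Moreau, Takahashi and Okafor all have terms served 9 terms, so the next rule applies.
Among Haddad, Moreau, Takahashi and Okafor, by date first returned to the chamber (earlier first): Haddad (2004-06-06) before Moreau (2009-08-26) before Takahashi and Okafor (2010-05-07).
Among Takahashi and Okafor, by date of appointment to current office (earlier first): Takahashi (26 Dec 1990) before Okafor (22 Jun 1993).
So Sorensen takes precedence.

Sorensen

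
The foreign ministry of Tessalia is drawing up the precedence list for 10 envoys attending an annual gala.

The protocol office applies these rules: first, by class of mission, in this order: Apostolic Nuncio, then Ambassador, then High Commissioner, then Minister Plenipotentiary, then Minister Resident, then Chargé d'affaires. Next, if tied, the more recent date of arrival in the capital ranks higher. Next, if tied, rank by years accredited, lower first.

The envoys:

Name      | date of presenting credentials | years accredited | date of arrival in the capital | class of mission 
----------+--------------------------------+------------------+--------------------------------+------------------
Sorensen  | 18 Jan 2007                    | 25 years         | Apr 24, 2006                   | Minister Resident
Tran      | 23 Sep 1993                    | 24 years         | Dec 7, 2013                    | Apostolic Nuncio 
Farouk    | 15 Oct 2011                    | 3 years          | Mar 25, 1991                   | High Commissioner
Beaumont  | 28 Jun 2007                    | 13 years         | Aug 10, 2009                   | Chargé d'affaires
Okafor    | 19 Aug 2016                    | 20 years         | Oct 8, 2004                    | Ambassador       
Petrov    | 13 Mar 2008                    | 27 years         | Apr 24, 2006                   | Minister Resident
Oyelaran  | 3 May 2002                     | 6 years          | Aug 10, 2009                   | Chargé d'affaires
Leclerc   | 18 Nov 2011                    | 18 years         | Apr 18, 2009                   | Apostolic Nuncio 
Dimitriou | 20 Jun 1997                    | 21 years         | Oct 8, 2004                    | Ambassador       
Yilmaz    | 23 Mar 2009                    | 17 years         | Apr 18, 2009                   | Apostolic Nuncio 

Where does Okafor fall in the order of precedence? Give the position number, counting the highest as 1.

By class of mission: Tran, Yilmaz and Leclerc (Apostolic Nuncio); then Okafor and Dimitriou (Ambassador); then Farouk (High Commissioner); then Sorensen and Petrov (Minister Resident); then Oyelaran and Beaumont (Chargé d'affaires).
Among Tran, Yilmaz and Leclerc, by date of arrival in the capital (later first): Tran (Dec 7, 2013) before Yilmaz and Leclerc (Apr 18, 2009).
Among Yilmaz and Leclerc, by years accredited (lower first): Yilmaz (17 years) before Leclerc (18 years).
Okafor and Dimitriou both have date of arrival in the capital Oct 8, 2004, so the next rule applies.
Among Okafor and Dimitriou, by years accredited (lower first): Okafor (20 years) before Dimitriou (21 years).
Sorensen and Petrov both have date of arrival in the capital Apr 24, 2006, so the next rule applies.
Among Sorensen and Petrov, by years accredited (lower first): Sorensen (25 years) before Petrov (27 years).
Oyelaran and Beaumont both have date of arrival in the capital Aug 10, 2009, so the next rule applies.
Among Oyelaran and Beaumont, by years accredited (lower first): Oyelaran (6 years) before Beaumont (13 years).
Order: Tran, Yilmaz, Leclerc, Okafor, Dimitriou, Farouk, Sorensen, Petrov, Oyelaran, Beaumont. So position 4.

4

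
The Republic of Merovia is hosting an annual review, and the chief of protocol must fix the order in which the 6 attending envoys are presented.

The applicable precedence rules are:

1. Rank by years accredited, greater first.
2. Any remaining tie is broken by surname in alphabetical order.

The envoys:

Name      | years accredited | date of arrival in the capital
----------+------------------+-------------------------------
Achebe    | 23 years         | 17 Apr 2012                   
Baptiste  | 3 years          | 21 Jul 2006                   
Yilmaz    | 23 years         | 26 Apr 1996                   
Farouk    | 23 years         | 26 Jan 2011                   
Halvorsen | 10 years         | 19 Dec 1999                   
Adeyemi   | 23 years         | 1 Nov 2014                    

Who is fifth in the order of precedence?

By years accredited (higher first): Achebe, Adeyemi, Farouk and Yilmaz (each 23 years); then Halvorsen (10 years); then Baptiste (3 years).
Among Achebe, Adeyemi, Farouk and Yilmaz, alphabetically by surname: Achebe before Adeyemi before Farouk before Yilmaz.
Order: Achebe, Adeyemi, Farouk, Yilmaz, Halvorsen, Baptiste.

Halvorsen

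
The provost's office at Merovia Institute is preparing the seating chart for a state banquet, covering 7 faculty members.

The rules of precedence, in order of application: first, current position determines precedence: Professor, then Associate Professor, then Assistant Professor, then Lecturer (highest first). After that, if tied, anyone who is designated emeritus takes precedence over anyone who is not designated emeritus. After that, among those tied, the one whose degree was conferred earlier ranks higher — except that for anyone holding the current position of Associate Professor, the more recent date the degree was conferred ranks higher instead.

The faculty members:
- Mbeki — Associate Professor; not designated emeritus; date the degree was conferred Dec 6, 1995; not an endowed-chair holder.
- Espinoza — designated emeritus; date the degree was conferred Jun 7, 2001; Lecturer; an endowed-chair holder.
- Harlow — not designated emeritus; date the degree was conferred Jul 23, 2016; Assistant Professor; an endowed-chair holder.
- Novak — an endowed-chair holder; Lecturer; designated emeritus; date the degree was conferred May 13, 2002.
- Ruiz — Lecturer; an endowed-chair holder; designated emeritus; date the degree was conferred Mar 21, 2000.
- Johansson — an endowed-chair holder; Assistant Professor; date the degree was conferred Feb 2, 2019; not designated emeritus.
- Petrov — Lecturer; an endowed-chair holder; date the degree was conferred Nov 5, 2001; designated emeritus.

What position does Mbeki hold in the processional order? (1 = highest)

1

By current position: Mbeki (Associate Professor); then Harlow and Johansson (Assistant Professor); then Ruiz, Espinoza, Petrov and Novak (Lecturer).
Harlow and Johansson are each not designated emeritus, so the next rule applies.
Among Harlow and Johansson, by date the degree was conferred (earlier first): Harlow (Jul 23, 2016) before Johansson (Feb 2, 2019).
Ruiz, Espinoza, Petrov and Novak are each designated emeritus, so the next rule applies.
Among Ruiz, Espinoza, Petrov and Novak, by date the degree was conferred (earlier first): Ruiz (Mar 21, 2000) before Espinoza (Jun 7, 2001) before Petrov (Nov 5, 2001) before Novak (May 13, 2002).
Order: Mbeki, Harlow, Johansson, Ruiz, Espinoza, Petrov, Novak. So position 1.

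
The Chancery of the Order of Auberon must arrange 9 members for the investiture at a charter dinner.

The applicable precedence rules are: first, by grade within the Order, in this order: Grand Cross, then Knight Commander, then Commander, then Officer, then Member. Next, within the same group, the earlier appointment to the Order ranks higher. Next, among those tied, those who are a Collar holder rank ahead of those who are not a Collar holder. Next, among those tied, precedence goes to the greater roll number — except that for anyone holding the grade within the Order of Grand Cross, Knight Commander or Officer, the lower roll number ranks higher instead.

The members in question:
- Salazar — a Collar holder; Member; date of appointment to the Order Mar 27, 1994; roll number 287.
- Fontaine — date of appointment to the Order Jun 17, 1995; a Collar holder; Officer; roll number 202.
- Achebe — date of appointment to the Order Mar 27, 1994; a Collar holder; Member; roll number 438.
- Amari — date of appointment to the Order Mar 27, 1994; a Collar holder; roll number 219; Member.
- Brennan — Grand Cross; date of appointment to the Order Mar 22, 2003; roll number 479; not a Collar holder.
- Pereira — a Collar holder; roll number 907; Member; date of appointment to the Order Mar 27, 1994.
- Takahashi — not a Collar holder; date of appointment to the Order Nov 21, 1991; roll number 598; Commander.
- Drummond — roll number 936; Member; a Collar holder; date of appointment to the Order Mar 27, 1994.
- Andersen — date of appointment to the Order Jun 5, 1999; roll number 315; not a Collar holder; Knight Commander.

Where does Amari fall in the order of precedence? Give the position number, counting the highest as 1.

9

By grade within the Order: Brennan (Grand Cross); then Andersen (Knight Commander); then Takahashi (Commander); then Fontaine (Officer); then Drummond, Pereira, Achebe, Salazar and Amari (Member).
Drummond, Pereira, Achebe, Salazar and Amari all have date of appointment to the Order Mar 27, 1994, so the next rule applies.
Drummond, Pereira, Achebe, Salazar and Amari are each a Collar holder, so the next rule applies.
Among Drummond, Pereira, Achebe, Salazar and Amari, by roll number (higher first): Drummond (936) before Pereira (907) before Achebe (438) before Salazar (287) before Amari (219).
Order: Brennan, Andersen, Takahashi, Fontaine, Drummond, Pereira, Achebe, Salazar, Amari. So position 9.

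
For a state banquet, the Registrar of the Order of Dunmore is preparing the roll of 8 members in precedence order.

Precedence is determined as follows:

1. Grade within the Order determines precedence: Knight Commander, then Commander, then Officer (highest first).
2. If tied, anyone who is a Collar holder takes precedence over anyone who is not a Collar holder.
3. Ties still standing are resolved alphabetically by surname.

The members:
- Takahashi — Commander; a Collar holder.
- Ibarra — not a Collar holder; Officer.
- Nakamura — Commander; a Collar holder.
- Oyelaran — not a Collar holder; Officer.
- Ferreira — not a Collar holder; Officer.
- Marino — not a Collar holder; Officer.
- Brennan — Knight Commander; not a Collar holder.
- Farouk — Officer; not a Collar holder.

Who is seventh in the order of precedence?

Marino

By grade within the Order: Brennan (Knight Commander); then Nakamura and Takahashi (Commander); then Farouk, Ferreira, Ibarra, Marino and Oyelaran (Officer).
Nakamura and Takahashi are each a Collar holder, so the next rule applies.
Among Nakamura and Takahashi, alphabetically by surname: Nakamura before Takahashi.
Farouk, Ferreira, Ibarra, Marino and Oyelaran are each not a Collar holder, so the next rule applies.
Among Farouk, Ferreira, Ibarra, Marino and Oyelaran, alphabetically by surname: Farouk before Ferreira before Ibarra before Marino before Oyelaran.
Order: Brennan, Nakamura, Takahashi, Farouk, Ferreira, Ibarra, Marino, Oyelaran.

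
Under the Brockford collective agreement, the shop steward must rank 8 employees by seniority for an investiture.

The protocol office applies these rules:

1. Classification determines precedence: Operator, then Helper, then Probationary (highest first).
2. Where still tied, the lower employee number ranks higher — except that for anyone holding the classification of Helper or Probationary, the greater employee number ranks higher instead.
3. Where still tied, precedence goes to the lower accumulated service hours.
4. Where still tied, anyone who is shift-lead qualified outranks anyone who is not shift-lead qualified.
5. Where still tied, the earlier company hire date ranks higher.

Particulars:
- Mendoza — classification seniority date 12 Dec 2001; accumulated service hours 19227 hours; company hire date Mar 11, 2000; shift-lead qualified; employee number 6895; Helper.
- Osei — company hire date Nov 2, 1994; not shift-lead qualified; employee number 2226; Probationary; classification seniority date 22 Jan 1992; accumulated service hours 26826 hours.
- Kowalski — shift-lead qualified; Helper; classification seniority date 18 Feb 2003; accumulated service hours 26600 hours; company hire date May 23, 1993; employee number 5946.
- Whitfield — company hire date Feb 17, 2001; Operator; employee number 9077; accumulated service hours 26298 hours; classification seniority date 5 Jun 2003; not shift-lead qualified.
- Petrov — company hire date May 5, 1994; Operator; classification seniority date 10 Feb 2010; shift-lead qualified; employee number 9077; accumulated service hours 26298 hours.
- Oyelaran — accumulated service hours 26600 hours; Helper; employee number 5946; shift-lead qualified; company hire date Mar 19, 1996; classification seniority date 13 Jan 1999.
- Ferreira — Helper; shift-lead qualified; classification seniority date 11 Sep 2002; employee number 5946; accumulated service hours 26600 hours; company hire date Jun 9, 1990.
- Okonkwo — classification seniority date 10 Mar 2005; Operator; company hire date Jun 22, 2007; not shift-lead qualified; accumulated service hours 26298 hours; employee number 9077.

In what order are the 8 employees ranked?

By classification: Petrov, Whitfield and Okonkwo (Operator); then Mendoza, Ferreira, Kowalski and Oyelaran (Helper); then Osei (Probationary).
Petrov, Whitfield and Okonkwo all have employee number 9077, so the next rule applies.
Petrov, Whitfield and Okonkwo all have accumulated service hours 26298 hours, so the next rule applies.
Among Petrov, Whitfield and Okonkwo, shift-lead qualified before not shift-lead qualified: Petrov (shift-lead qualified) before Whitfield and Okonkwo (not shift-lead qualified).
Among Whitfield and Okonkwo, by company hire date (earlier first): Whitfield (Feb 17, 2001) before Okonkwo (Jun 22, 2007).
Among Mendoza, Ferreira, Kowalski and Oyelaran, by employee number (higher first) (reversed rule for this group): Mendoza (6895) before Ferreira, Kowalski and Oyelaran (5946).
Ferreira, Kowalski and Oyelaran all have accumulated service hours 26600 hours, so the next rule applies.
Ferreira, Kowalski and Oyelaran are each shift-lead qualified, so the next rule applies.
Among Ferreira, Kowalski and Oyelaran, by company hire date (earlier first): Ferreira (Jun 9, 1990) before Kowalski (May 23, 1993) before Oyelaran (Mar 19, 1996).
Full order: Petrov, Whitfield, Okonkwo, Mendoza, Ferreira, Kowalski, Oyelaran, Osei.

Petrov, Whitfield, Okonkwo, Mendoza, Ferreira, Kowalski, Oyelaran, Osei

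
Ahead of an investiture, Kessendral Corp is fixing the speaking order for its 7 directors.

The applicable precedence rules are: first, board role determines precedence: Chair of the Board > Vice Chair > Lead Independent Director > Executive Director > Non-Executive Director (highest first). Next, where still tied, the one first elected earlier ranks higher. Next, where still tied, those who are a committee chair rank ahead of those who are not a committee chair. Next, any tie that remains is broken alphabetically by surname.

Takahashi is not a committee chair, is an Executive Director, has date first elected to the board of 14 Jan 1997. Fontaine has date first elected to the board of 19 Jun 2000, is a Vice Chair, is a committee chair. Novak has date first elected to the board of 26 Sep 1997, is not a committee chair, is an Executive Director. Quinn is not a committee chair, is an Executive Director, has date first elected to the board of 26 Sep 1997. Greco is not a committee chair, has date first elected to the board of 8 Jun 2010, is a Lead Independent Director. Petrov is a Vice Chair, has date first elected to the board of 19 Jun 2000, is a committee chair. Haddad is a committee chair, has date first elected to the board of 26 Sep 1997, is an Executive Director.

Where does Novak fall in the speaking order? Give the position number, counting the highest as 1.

By board role: Fontaine and Petrov (Vice Chair); then Greco (Lead Independent Director); then Takahashi, Haddad, Novak and Quinn (Executive Director).
Fontaine and Petrov both have date first elected to the board 19 Jun 2000, so the next rule applies.
Fontaine and Petrov are each a committee chair, so the next rule applies.
Among Fontaine and Petrov, alphabetically by surname: Fontaine before Petrov.
Among Takahashi, Haddad, Novak and Quinn, by date first elected to the board (earlier first): Takahashi (14 Jan 1997) before Haddad, Novak and Quinn (26 Sep 1997).
Among Haddad, Novak and Quinn, a committee chair before not a committee chair: Haddad (a committee chair) before Novak and Quinn (not a committee chair).
Among Novak and Quinn, alphabetically by surname: Novak before Quinn.
Order: Fontaine, Petrov, Greco, Takahashi, Haddad, Novak, Quinn. So position 6.

6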